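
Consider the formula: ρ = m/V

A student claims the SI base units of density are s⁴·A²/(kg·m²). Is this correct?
Units of each symbol in ρ = m/V:
  m (mass): kg
  V (volume): m³  → in the denominator, contributes 1/m³

Multiplying the contributions: [kg] · [1/m³]
Adding exponents of each base unit: kg: 1, m: -3
SI base units of density: kg/m³

The claimed units s⁴·A²/(kg·m²) (exponents kg: -1, m: -2, s: 4, A: 2) do not match the derived units kg/m³ (exponents kg: 1, m: -3), so the claim is incorrect.

Answer: No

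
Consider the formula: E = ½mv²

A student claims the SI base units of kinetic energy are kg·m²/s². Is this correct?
Units of each symbol in E = ½mv²:
  m (mass): kg
  v (speed): m/s  → to the power 2, contributes m²/s²
  The factor ½ is dimensionless.

Multiplying the contributions: [kg] · [m²/s²]
Adding exponents of each base unit: kg: 1, m: 2, s: -2
SI base units of kinetic energy: kg·m²/s²

The claimed units kg·m²/s² match the derived units, so the claim is correct.

Answer: Yes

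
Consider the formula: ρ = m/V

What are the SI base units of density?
Units of each symbol in ρ = m/V:
  m (mass): kg
  V (volume): m³  → in the denominator, contributes 1/m³

Multiplying the contributions: [kg] · [1/m³]
Adding exponents of each base unit: kg: 1, m: -3
SI base units of density: kg/m³

Answer: kg/m³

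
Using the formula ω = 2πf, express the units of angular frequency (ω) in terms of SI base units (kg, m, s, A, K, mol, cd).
Units of each symbol in ω = 2πf:
  f (frequency): 1/s
  The factor 2π is dimensionless.

Multiplying the contributions: [1/s]
Adding exponents of each base unit: s: -1
SI base units of angular frequency: 1/s

Answer: 1/s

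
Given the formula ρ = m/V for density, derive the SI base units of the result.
Units of each symbol in ρ = m/V:
  m (mass): kg
  V (volume): m³  → in the denominator, contributes 1/m³

Multiplying the contributions: [kg] · [1/m³]
Adding exponents of each base unit: kg: 1, m: -3
SI base units of density: kg/m³

Answer: kg/m³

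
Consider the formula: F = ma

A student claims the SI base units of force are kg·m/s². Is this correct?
Units of each symbol in F = ma:
  m (mass): kg
  a (acceleration): m/s²

Multiplying the contributions: [kg] · [m/s²]
Adding exponents of each base unit: kg: 1, m: 1, s: -2
SI base units of force: kg·m/s²

The claimed units kg·m/s² match the derived units, so the claim is correct.

Answer: Yes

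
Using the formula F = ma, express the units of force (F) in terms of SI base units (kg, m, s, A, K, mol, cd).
Units of each symbol in F = ma:
  m (mass): kg
  a (acceleration): m/s²

Multiplying the contributions: [kg] · [m/s²]
Adding exponents of each base unit: kg: 1, m: 1, s: -2
SI base units of force: kg·m/s²

Answer: kg·m/s²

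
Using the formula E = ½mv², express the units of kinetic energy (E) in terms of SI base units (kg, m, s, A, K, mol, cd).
Units of each symbol in E = ½mv²:
  m (mass): kg
  v (speed): m/s  → to the power 2, contributes m²/s²
  The factor ½ is dimensionless.

Multiplying the contributions: [kg] · [m²/s²]
Adding exponents of each base unit: kg: 1, m: 2, s: -2
SI base units of kinetic energy: kg·m²/s²

Answer: kg·m²/s²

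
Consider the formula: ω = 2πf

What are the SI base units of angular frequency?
Units of each symbol in ω = 2πf:
  f (frequency): 1/s
  The factor 2π is dimensionless.

Multiplying the contributions: [1/s]
Adding exponents of each base unit: s: -1
SI base units of angular frequency: 1/s

Answer: 1/s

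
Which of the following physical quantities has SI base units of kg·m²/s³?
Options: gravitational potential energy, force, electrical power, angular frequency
Checking the SI base units of each option:
  gravitational potential energy (U = -GMm/r): kg·m²/s²  ✗
  force (F = ma): kg·m/s²  ✗
  electrical power (P = IV): kg·m²/s³  ✓ matches
  angular frequency (ω = 2πf): 1/s  ✗

Only electrical power has units kg·m²/s³.

Answer: electrical power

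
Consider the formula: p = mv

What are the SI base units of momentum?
Units of each symbol in p = mv:
  m (mass): kg
  v (velocity): m/s

Multiplying the contributions: [kg] · [m/s]
Adding exponents of each base unit: kg: 1, m: 1, s: -1
SI base units of momentum: kg·m/s

Answer: kg·m/s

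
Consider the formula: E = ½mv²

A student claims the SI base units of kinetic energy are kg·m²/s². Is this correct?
Units of each symbol in E = ½mv²:
  m (mass): kg
  v (speed): m/s  → to the power 2, contributes m²/s²
  The factor ½ is dimensionless.

Multiplying the contributions: [kg] · [m²/s²]
Adding exponents of each base unit: kg: 1, m: 2, s: -2
SI base units of kinetic energy: kg·m²/s²

The claimed units kg·m²/s² match the derived units, so the claim is correct.

Answer: Yes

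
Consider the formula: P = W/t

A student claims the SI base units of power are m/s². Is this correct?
Units of each symbol in P = W/t:
  W (work): kg·m²/s²
  t (time): s  → in the denominator, contributes 1/s

Multiplying the contributions: [kg·m²/s²] · [1/s]
Adding exponents of each base unit: kg: 1, m: 2, s: -3
SI base units of power: kg·m²/s³

The claimed units m/s² (exponents m: 1, s: -2) do not match the derived units kg·m²/s³ (exponents kg: 1, m: 2, s: -3), so the claim is incorrect.

Answer: No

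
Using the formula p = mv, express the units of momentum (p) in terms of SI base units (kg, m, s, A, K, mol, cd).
Units of each symbol in p = mv:
  m (mass): kg
  v (velocity): m/s

Multiplying the contributions: [kg] · [m/s]
Adding exponents of each base unit: kg: 1, m: 1, s: -1
SI base units of momentum: kg·m/s

Answer: kg·m/s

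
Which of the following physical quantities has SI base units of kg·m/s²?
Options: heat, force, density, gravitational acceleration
Checking the SI base units of each option:
  heat (Q = mcΔT): kg·m²/s²  ✗
  force (F = ma): kg·m/s²  ✓ matches
  density (ρ = m/V): kg/m³  ✗
  gravitational acceleration (g = GM/r²): m/s²  ✗

Only force has units kg·m/s².

Answer: force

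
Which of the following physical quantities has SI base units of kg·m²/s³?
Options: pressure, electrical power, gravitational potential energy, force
Checking the SI base units of each option:
  pressure (P = F/A): kg/(m·s²)  ✗
  electrical power (P = IV): kg·m²/s³  ✓ matches
  gravitational potential energy (U = -GMm/r): kg·m²/s²  ✗
  force (F = ma): kg·m/s²  ✗

Only electrical power has units kg·m²/s³.

Answer: electrical power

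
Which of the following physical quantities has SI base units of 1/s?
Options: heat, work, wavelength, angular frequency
Checking the SI base units of each option:
  heat (Q = mcΔT): kg·m²/s²  ✗
  work (W = Fd): kg·m²/s²  ✗
  wavelength (λ = v/f): m  ✗
  angular frequency (ω = 2πf): 1/s  ✓ matches

Only angular frequency has units 1/s.

Answer: angular frequency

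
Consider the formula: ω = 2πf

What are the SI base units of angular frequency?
Units of each symbol in ω = 2πf:
  f (frequency): 1/s
  The factor 2π is dimensionless.

Multiplying the contributions: [1/s]
Adding exponents of each base unit: s: -1
SI base units of angular frequency: 1/s

Answer: 1/s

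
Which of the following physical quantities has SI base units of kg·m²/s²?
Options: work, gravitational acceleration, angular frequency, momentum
Checking the SI base units of each option:
  work (W = Fd): kg·m²/s²  ✓ matches
  gravitational acceleration (g = GM/r²): m/s²  ✗
  angular frequency (ω = 2πf): 1/s  ✗
  momentum (p = mv): kg·m/s  ✗

Only work has units kg·m²/s².

Answer: work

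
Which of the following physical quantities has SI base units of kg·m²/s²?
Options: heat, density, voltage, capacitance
Checking the SI base units of each option:
  heat (Q = mcΔT): kg·m²/s²  ✓ matches
  density (ρ = m/V): kg/m³  ✗
  voltage (V = IR): kg·m²/(s³·A)  ✗
  capacitance (C = Q/V): s⁴·A²/(kg·m²)  ✗

Only heat has units kg·m²/s².

Answer: heat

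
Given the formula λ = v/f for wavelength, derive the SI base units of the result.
Units of each symbol in λ = v/f:
  v (wave speed): m/s
  f (frequency): 1/s  → in the denominator, contributes s

Multiplying the contributions: [m/s] · [s]
Adding exponents of each base unit: m: 1
SI base units of wavelength: m

Answer: m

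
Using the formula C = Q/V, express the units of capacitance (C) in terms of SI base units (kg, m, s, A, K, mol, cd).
Units of each symbol in C = Q/V:
  Q (charge, in coulombs): s·A
  V (voltage, in volts): kg·m²/(s³·A)  → in the denominator, contributes s³·A/(kg·m²)

Multiplying the contributions: [s·A] · [s³·A/(kg·m²)]
Adding exponents of each base unit: kg: -1, m: -2, s: 4, A: 2
SI base units of capacitance: s⁴·A²/(kg·m²)

Answer: s⁴·A²/(kg·m²)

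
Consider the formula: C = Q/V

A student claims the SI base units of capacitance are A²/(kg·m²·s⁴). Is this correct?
Units of each symbol in C = Q/V:
  Q (charge, in coulombs): s·A
  V (voltage, in volts): kg·m²/(s³·A)  → in the denominator, contributes s³·A/(kg·m²)

Multiplying the contributions: [s·A] · [s³·A/(kg·m²)]
Adding exponents of each base unit: kg: -1, m: -2, s: 4, A: 2
SI base units of capacitance: s⁴·A²/(kg·m²)

The claimed units A²/(kg·m²·s⁴) (exponents kg: -1, m: -2, s: -4, A: 2) do not match the derived units s⁴·A²/(kg·m²) (exponents kg: -1, m: -2, s: 4, A: 2), so the claim is incorrect.

Answer: No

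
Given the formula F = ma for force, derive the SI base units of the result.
Units of each symbol in F = ma:
  m (mass): kg
  a (acceleration): m/s²

Multiplying the contributions: [kg] · [m/s²]
Adding exponents of each base unit: kg: 1, m: 1, s: -2
SI base units of force: kg·m/s²

Answer: kg·m/s²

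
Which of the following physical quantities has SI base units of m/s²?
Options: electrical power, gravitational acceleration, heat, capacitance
Checking the SI base units of each option:
  electrical power (P = IV): kg·m²/s³  ✗
  gravitational acceleration (g = GM/r²): m/s²  ✓ matches
  heat (Q = mcΔT): kg·m²/s²  ✗
  capacitance (C = Q/V): s⁴·A²/(kg·m²)  ✗

Only gravitational acceleration has units m/s².

Answer: gravitational acceleration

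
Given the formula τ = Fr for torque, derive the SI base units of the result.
Units of each symbol in τ = Fr:
  F (force): kg·m/s²
  r (lever arm): m

Multiplying the contributions: [kg·m/s²] · [m]
Adding exponents of each base unit: kg: 1, m: 2, s: -2
SI base units of torque: kg·m²/s²

Answer: kg·m²/s²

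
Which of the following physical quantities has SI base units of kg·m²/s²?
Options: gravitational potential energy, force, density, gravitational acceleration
Checking the SI base units of each option:
  gravitational potential energy (U = -GMm/r): kg·m²/s²  ✓ matches
  force (F = ma): kg·m/s²  ✗
  density (ρ = m/V): kg/m³  ✗
  gravitational acceleration (g = GM/r²): m/s²  ✗

Only gravitational potential energy has units kg·m²/s².

Answer: gravitational potential energy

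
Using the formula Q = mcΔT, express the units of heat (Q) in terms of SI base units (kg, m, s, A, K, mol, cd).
Units of each symbol in Q = mcΔT:
  m (mass): kg
  c (specific heat capacity, in J/(kg·K)): m²/(s²·K)
  ΔT (temperature change): K

Multiplying the contributions: [kg] · [m²/(s²·K)] · [K]
Adding exponents of each base unit: kg: 1, m: 2, s: -2
SI base units of heat: kg·m²/s²

Answer: kg·m²/s²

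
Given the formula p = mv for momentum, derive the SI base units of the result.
Units of each symbol in p = mv:
  m (mass): kg
  v (velocity): m/s

Multiplying the contributions: [kg] · [m/s]
Adding exponents of each base unit: kg: 1, m: 1, s: -1
SI base units of momentum: kg·m/s

Answer: kg·m/s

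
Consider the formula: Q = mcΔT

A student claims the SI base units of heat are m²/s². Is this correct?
Units of each symbol in Q = mcΔT:
  m (mass): kg
  c (specific heat capacity, in J/(kg·K)): m²/(s²·K)
  ΔT (temperature change): K

Multiplying the contributions: [kg] · [m²/(s²·K)] · [K]
Adding exponents of each base unit: kg: 1, m: 2, s: -2
SI base units of heat: kg·m²/s²

The claimed units m²/s² (exponents m: 2, s: -2) do not match the derived units kg·m²/s² (exponents kg: 1, m: 2, s: -2), so the claim is incorrect.

Answer: No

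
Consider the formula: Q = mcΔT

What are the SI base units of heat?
Units of each symbol in Q = mcΔT:
  m (mass): kg
  c (specific heat capacity, in J/(kg·K)): m²/(s²·K)
  ΔT (temperature change): K

Multiplying the contributions: [kg] · [m²/(s²·K)] · [K]
Adding exponents of each base unit: kg: 1, m: 2, s: -2
SI base units of heat: kg·m²/s²

Answer: kg·m²/s²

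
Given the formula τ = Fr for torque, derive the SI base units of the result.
Units of each symbol in τ = Fr:
  F (force): kg·m/s²
  r (lever arm): m

Multiplying the contributions: [kg·m/s²] · [m]
Adding exponents of each base unit: kg: 1, m: 2, s: -2
SI base units of torque: kg·m²/s²

Answer: kg·m²/s²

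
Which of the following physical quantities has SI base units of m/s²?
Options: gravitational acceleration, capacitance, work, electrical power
Checking the SI base units of each option:
  gravitational acceleration (g = GM/r²): m/s²  ✓ matches
  capacitance (C = Q/V): s⁴·A²/(kg·m²)  ✗
  work (W = Fd): kg·m²/s²  ✗
  electrical power (P = IV): kg·m²/s³  ✗

Only gravitational acceleration has units m/s².

Answer: gravitational acceleration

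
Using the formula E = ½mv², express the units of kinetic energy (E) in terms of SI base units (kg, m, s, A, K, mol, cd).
Units of each symbol in E = ½mv²:
  m (mass): kg
  v (speed): m/s  → to the power 2, contributes m²/s²
  The factor ½ is dimensionless.

Multiplying the contributions: [kg] · [m²/s²]
Adding exponents of each base unit: kg: 1, m: 2, s: -2
SI base units of kinetic energy: kg·m²/s²

Answer: kg·m²/s²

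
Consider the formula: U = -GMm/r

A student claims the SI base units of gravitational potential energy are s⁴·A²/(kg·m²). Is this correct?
Units of each symbol in U = -GMm/r:
  G (gravitational constant): m³/(kg·s²)
  M (mass): kg
  m (mass): kg
  r (distance): m  → in the denominator, contributes 1/m
  The minus sign does not affect the units.

Multiplying the contributions: [m³/(kg·s²)] · [kg] · [kg] · [1/m]
Adding exponents of each base unit: kg: 1, m: 2, s: -2
SI base units of gravitational potential energy: kg·m²/s²

The claimed units s⁴·A²/(kg·m²) (exponents kg: -1, m: -2, s: 4, A: 2) do not match the derived units kg·m²/s² (exponents kg: 1, m: 2, s: -2), so the claim is incorrect.

Answer: No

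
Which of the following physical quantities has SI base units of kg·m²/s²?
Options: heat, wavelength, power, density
Checking the SI base units of each option:
  heat (Q = mcΔT): kg·m²/s²  ✓ matches
  wavelength (λ = v/f): m  ✗
  power (P = W/t): kg·m²/s³  ✗
  density (ρ = m/V): kg/m³  ✗

Only heat has units kg·m²/s².

Answer: heat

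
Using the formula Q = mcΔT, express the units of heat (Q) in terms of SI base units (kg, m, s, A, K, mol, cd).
Units of each symbol in Q = mcΔT:
  m (mass): kg
  c (specific heat capacity, in J/(kg·K)): m²/(s²·K)
  ΔT (temperature change): K

Multiplying the contributions: [kg] · [m²/(s²·K)] · [K]
Adding exponents of each base unit: kg: 1, m: 2, s: -2
SI base units of heat: kg·m²/s²

Answer: kg·m²/s²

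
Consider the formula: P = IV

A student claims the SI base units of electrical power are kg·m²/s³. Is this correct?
Units of each symbol in P = IV:
  I (current): A
  V (voltage, in volts): kg·m²/(s³·A)

Multiplying the contributions: [A] · [kg·m²/(s³·A)]
Adding exponents of each base unit: kg: 1, m: 2, s: -3
SI base units of electrical power: kg·m²/s³

The claimed units kg·m²/s³ match the derived units, so the claim is correct.

Answer: Yes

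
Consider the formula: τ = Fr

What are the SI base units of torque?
Units of each symbol in τ = Fr:
  F (force): kg·m/s²
  r (lever arm): m

Multiplying the contributions: [kg·m/s²] · [m]
Adding exponents of each base unit: kg: 1, m: 2, s: -2
SI base units of torque: kg·m²/s²

Answer: kg·m²/s²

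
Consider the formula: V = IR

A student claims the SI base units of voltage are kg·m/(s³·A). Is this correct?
Units of each symbol in V = IR:
  I (current): A
  R (resistance, in ohms): kg·m²/(s³·A²)

Multiplying the contributions: [A] · [kg·m²/(s³·A²)]
Adding exponents of each base unit: kg: 1, m: 2, s: -3, A: -1
SI base units of voltage: kg·m²/(s³·A)

The claimed units kg·m/(s³·A) (exponents kg: 1, m: 1, s: -3, A: -1) do not match the derived units kg·m²/(s³·A) (exponents kg: 1, m: 2, s: -3, A: -1), so the claim is incorrect.

Answer: No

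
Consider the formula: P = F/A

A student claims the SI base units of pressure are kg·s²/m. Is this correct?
Units of each symbol in P = F/A:
  F (force): kg·m/s²
  A (area): m²  → in the denominator, contributes 1/m²

Multiplying the contributions: [kg·m/s²] · [1/m²]
Adding exponents of each base unit: kg: 1, m: -1, s: -2
SI base units of pressure: kg/(m·s²)

The claimed units kg·s²/m (exponents kg: 1, m: -1, s: 2) do not match the derived units kg/(m·s²) (exponents kg: 1, m: -1, s: -2), so the claim is incorrect.

Answer: No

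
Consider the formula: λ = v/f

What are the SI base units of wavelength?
Units of each symbol in λ = v/f:
  v (wave speed): m/s
  f (frequency): 1/s  → in the denominator, contributes s

Multiplying the contributions: [m/s] · [s]
Adding exponents of each base unit: m: 1
SI base units of wavelength: m

Answer: m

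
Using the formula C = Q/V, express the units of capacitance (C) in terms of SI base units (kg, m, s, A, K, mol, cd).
Units of each symbol in C = Q/V:
  Q (charge, in coulombs): s·A
  V (voltage, in volts): kg·m²/(s³·A)  → in the denominator, contributes s³·A/(kg·m²)

Multiplying the contributions: [s·A] · [s³·A/(kg·m²)]
Adding exponents of each base unit: kg: -1, m: -2, s: 4, A: 2
SI base units of capacitance: s⁴·A²/(kg·m²)

Answer: s⁴·A²/(kg·m²)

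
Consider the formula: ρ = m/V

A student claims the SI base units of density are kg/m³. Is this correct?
Units of each symbol in ρ = m/V:
  m (mass): kg
  V (volume): m³  → in the denominator, contributes 1/m³

Multiplying the contributions: [kg] · [1/m³]
Adding exponents of each base unit: kg: 1, m: -3
SI base units of density: kg/m³

The claimed units kg/m³ match the derived units, so the claim is correct.

Answer: Yes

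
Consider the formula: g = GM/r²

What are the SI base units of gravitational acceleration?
Units of each symbol in g = GM/r²:
  G (gravitational constant): m³/(kg·s²)
  M (mass): kg
  r (distance): m  → to the power 2 in the denominator, contributes 1/m²

Multiplying the contributions: [m³/(kg·s²)] · [kg] · [1/m²]
Adding exponents of each base unit: m: 1, s: -2
SI base units of gravitational acceleration: m/s²

Answer: m/s²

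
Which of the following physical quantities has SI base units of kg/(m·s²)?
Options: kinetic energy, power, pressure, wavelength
Checking the SI base units of each option:
  kinetic energy (E = ½mv²): kg·m²/s²  ✗
  power (P = W/t): kg·m²/s³  ✗
  pressure (P = F/A): kg/(m·s²)  ✓ matches
  wavelength (λ = v/f): m  ✗

Only pressure has units kg/(m·s²).

Answer: pressure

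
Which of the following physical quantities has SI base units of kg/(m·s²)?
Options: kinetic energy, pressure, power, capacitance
Checking the SI base units of each option:
  kinetic energy (E = ½mv²): kg·m²/s²  ✗
  pressure (P = F/A): kg/(m·s²)  ✓ matches
  power (P = W/t): kg·m²/s³  ✗
  capacitance (C = Q/V): s⁴·A²/(kg·m²)  ✗

Only pressure has units kg/(m·s²).

Answer: pressure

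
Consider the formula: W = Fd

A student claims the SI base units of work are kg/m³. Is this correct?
Units of each symbol in W = Fd:
  F (force): kg·m/s²
  d (displacement): m

Multiplying the contributions: [kg·m/s²] · [m]
Adding exponents of each base unit: kg: 1, m: 2, s: -2
SI base units of work: kg·m²/s²

The claimed units kg/m³ (exponents kg: 1, m: -3) do not match the derived units kg·m²/s² (exponents kg: 1, m: 2, s: -2), so the claim is incorrect.

Answer: No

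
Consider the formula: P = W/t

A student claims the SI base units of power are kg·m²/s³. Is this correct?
Units of each symbol in P = W/t:
  W (work): kg·m²/s²
  t (time): s  → in the denominator, contributes 1/s

Multiplying the contributions: [kg·m²/s²] · [1/s]
Adding exponents of each base unit: kg: 1, m: 2, s: -3
SI base units of power: kg·m²/s³

The claimed units kg·m²/s³ match the derived units, so the claim is correct.

Answer: Yes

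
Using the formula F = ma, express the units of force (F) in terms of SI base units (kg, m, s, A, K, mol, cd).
Units of each symbol in F = ma:
  m (mass): kg
  a (acceleration): m/s²

Multiplying the contributions: [kg] · [m/s²]
Adding exponents of each base unit: kg: 1, m: 1, s: -2
SI base units of force: kg·m/s²

Answer: kg·m/s²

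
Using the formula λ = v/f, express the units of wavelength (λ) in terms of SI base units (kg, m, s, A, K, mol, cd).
Units of each symbol in λ = v/f:
  v (wave speed): m/s
  f (frequency): 1/s  → in the denominator, contributes s

Multiplying the contributions: [m/s] · [s]
Adding exponents of each base unit: m: 1
SI base units of wavelength: m

Answer: m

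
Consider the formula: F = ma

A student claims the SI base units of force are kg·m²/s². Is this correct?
Units of each symbol in F = ma:
  m (mass): kg
  a (acceleration): m/s²

Multiplying the contributions: [kg] · [m/s²]
Adding exponents of each base unit: kg: 1, m: 1, s: -2
SI base units of force: kg·m/s²

The claimed units kg·m²/s² (exponents kg: 1, m: 2, s: -2) do not match the derived units kg·m/s² (exponents kg: 1, m: 1, s: -2), so the claim is incorrect.

Answer: No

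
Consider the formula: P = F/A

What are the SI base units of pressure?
Units of each symbol in P = F/A:
  F (force): kg·m/s²
  A (area): m²  → in the denominator, contributes 1/m²

Multiplying the contributions: [kg·m/s²] · [1/m²]
Adding exponents of each base unit: kg: 1, m: -1, s: -2
SI base units of pressure: kg/(m·s²)

Answer: kg/(m·s²)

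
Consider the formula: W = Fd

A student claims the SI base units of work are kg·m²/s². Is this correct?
Units of each symbol in W = Fd:
  F (force): kg·m/s²
  d (displacement): m

Multiplying the contributions: [kg·m/s²] · [m]
Adding exponents of each base unit: kg: 1, m: 2, s: -2
SI base units of work: kg·m²/s²

The claimed units kg·m²/s² match the derived units, so the claim is correct.

Answer: Yes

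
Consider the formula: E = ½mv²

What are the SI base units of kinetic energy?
Units of each symbol in E = ½mv²:
  m (mass): kg
  v (speed): m/s  → to the power 2, contributes m²/s²
  The factor ½ is dimensionless.

Multiplying the contributions: [kg] · [m²/s²]
Adding exponents of each base unit: kg: 1, m: 2, s: -2
SI base units of kinetic energy: kg·m²/s²

Answer: kg·m²/s²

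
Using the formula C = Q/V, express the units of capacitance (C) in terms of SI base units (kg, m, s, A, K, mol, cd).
Units of each symbol in C = Q/V:
  Q (charge, in coulombs): s·A
  V (voltage, in volts): kg·m²/(s³·A)  → in the denominator, contributes s³·A/(kg·m²)

Multiplying the contributions: [s·A] · [s³·A/(kg·m²)]
Adding exponents of each base unit: kg: -1, m: -2, s: 4, A: 2
SI base units of capacitance: s⁴·A²/(kg·m²)

Answer: s⁴·A²/(kg·m²)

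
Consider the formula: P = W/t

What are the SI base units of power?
Units of each symbol in P = W/t:
  W (work): kg·m²/s²
  t (time): s  → in the denominator, contributes 1/s

Multiplying the contributions: [kg·m²/s²] · [1/s]
Adding exponents of each base unit: kg: 1, m: 2, s: -3
SI base units of power: kg·m²/s³

Answer: kg·m²/s³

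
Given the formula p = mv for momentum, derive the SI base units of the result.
Units of each symbol in p = mv:
  m (mass): kg
  v (velocity): m/s

Multiplying the contributions: [kg] · [m/s]
Adding exponents of each base unit: kg: 1, m: 1, s: -1
SI base units of momentum: kg·m/s

Answer: kg·m/s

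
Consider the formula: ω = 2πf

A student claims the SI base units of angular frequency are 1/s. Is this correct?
Units of each symbol in ω = 2πf:
  f (frequency): 1/s
  The factor 2π is dimensionless.

Multiplying the contributions: [1/s]
Adding exponents of each base unit: s: -1
SI base units of angular frequency: 1/s

The claimed units 1/s match the derived units, so the claim is correct.

Answer: Yes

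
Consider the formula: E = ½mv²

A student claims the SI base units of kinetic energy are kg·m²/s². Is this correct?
Units of each symbol in E = ½mv²:
  m (mass): kg
  v (speed): m/s  → to the power 2, contributes m²/s²
  The factor ½ is dimensionless.

Multiplying the contributions: [kg] · [m²/s²]
Adding exponents of each base unit: kg: 1, m: 2, s: -2
SI base units of kinetic energy: kg·m²/s²

The claimed units kg·m²/s² match the derived units, so the claim is correct.

Answer: Yes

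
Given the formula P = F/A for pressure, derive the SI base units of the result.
Units of each symbol in P = F/A:
  F (force): kg·m/s²
  A (area): m²  → in the denominator, contributes 1/m²

Multiplying the contributions: [kg·m/s²] · [1/m²]
Adding exponents of each base unit: kg: 1, m: -1, s: -2
SI base units of pressure: kg/(m·s²)

Answer: kg/(m·s²)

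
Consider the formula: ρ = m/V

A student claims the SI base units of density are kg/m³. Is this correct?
Units of each symbol in ρ = m/V:
  m (mass): kg
  V (volume): m³  → in the denominator, contributes 1/m³

Multiplying the contributions: [kg] · [1/m³]
Adding exponents of each base unit: kg: 1, m: -3
SI base units of density: kg/m³

The claimed units kg/m³ match the derived units, so the claim is correct.

Answer: Yes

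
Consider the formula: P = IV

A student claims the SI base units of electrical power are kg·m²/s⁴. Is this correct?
Units of each symbol in P = IV:
  I (current): A
  V (voltage, in volts): kg·m²/(s³·A)

Multiplying the contributions: [A] · [kg·m²/(s³·A)]
Adding exponents of each base unit: kg: 1, m: 2, s: -3
SI base units of electrical power: kg·m²/s³

The claimed units kg·m²/s⁴ (exponents kg: 1, m: 2, s: -4) do not match the derived units kg·m²/s³ (exponents kg: 1, m: 2, s: -3), so the claim is incorrect.

Answer: No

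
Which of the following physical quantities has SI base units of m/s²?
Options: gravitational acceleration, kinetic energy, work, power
Checking the SI base units of each option:
  gravitational acceleration (g = GM/r²): m/s²  ✓ matches
  kinetic energy (E = ½mv²): kg·m²/s²  ✗
  work (W = Fd): kg·m²/s²  ✗
  power (P = W/t): kg·m²/s³  ✗

Only gravitational acceleration has units m/s².

Answer: gravitational acceleration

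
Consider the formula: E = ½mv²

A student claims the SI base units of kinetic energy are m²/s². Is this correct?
Units of each symbol in E = ½mv²:
  m (mass): kg
  v (speed): m/s  → to the power 2, contributes m²/s²
  The factor ½ is dimensionless.

Multiplying the contributions: [kg] · [m²/s²]
Adding exponents of each base unit: kg: 1, m: 2, s: -2
SI base units of kinetic energy: kg·m²/s²

The claimed units m²/s² (exponents m: 2, s: -2) do not match the derived units kg·m²/s² (exponents kg: 1, m: 2, s: -2), so the claim is incorrect.

Answer: No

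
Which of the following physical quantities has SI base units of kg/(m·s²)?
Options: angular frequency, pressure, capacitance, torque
Checking the SI base units of each option:
  angular frequency (ω = 2πf): 1/s  ✗
  pressure (P = F/A): kg/(m·s²)  ✓ matches
  capacitance (C = Q/V): s⁴·A²/(kg·m²)  ✗
  torque (τ = Fr): kg·m²/s²  ✗

Only pressure has units kg/(m·s²).

Answer: pressure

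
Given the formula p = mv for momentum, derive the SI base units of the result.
Units of each symbol in p = mv:
  m (mass): kg
  v (velocity): m/s

Multiplying the contributions: [kg] · [m/s]
Adding exponents of each base unit: kg: 1, m: 1, s: -1
SI base units of momentum: kg·m/s

Answer: kg·m/s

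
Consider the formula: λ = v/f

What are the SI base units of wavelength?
Units of each symbol in λ = v/f:
  v (wave speed): m/s
  f (frequency): 1/s  → in the denominator, contributes s

Multiplying the contributions: [m/s] · [s]
Adding exponents of each base unit: m: 1
SI base units of wavelength: m

Answer: m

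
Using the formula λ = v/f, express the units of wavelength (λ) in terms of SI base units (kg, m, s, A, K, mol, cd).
Units of each symbol in λ = v/f:
  v (wave speed): m/s
  f (frequency): 1/s  → in the denominator, contributes s

Multiplying the contributions: [m/s] · [s]
Adding exponents of each base unit: m: 1
SI base units of wavelength: m

Answer: m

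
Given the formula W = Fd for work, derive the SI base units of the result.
Units of each symbol in W = Fd:
  F (force): kg·m/s²
  d (displacement): m

Multiplying the contributions: [kg·m/s²] · [m]
Adding exponents of each base unit: kg: 1, m: 2, s: -2
SI base units of work: kg·m²/s²

Answer: kg·m²/s²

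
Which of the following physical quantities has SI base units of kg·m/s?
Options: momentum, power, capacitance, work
Checking the SI base units of each option:
  momentum (p = mv): kg·m/s  ✓ matches
  power (P = W/t): kg·m²/s³  ✗
  capacitance (C = Q/V): s⁴·A²/(kg·m²)  ✗
  work (W = Fd): kg·m²/s²  ✗

Only momentum has units kg·m/s.

Answer: momentum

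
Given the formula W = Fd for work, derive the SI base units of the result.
Units of each symbol in W = Fd:
  F (force): kg·m/s²
  d (displacement): m

Multiplying the contributions: [kg·m/s²] · [m]
Adding exponents of each base unit: kg: 1, m: 2, s: -2
SI base units of work: kg·m²/s²

Answer: kg·m²/s²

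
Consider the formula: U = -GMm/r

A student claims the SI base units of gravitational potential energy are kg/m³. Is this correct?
Units of each symbol in U = -GMm/r:
  G (gravitational constant): m³/(kg·s²)
  M (mass): kg
  m (mass): kg
  r (distance): m  → in the denominator, contributes 1/m
  The minus sign does not affect the units.

Multiplying the contributions: [m³/(kg·s²)] · [kg] · [kg] · [1/m]
Adding exponents of each base unit: kg: 1, m: 2, s: -2
SI base units of gravitational potential energy: kg·m²/s²

The claimed units kg/m³ (exponents kg: 1, m: -3) do not match the derived units kg·m²/s² (exponents kg: 1, m: 2, s: -2), so the claim is incorrect.

Answer: No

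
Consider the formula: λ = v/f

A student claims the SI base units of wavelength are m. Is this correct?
Units of each symbol in λ = v/f:
  v (wave speed): m/s
  f (frequency): 1/s  → in the denominator, contributes s

Multiplying the contributions: [m/s] · [s]
Adding exponents of each base unit: m: 1
SI base units of wavelength: m

The claimed units m match the derived units, so the claim is correct.

Answer: Yes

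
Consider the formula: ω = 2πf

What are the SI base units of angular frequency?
Units of each symbol in ω = 2πf:
  f (frequency): 1/s
  The factor 2π is dimensionless.

Multiplying the contributions: [1/s]
Adding exponents of each base unit: s: -1
SI base units of angular frequency: 1/s

Answer: 1/s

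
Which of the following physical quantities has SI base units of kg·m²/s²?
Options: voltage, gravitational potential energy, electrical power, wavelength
Checking the SI base units of each option:
  voltage (V = IR): kg·m²/(s³·A)  ✗
  gravitational potential energy (U = -GMm/r): kg·m²/s²  ✓ matches
  electrical power (P = IV): kg·m²/s³  ✗
  wavelength (λ = v/f): m  ✗

Only gravitational potential energy has units kg·m²/s².

Answer: gravitational potential energy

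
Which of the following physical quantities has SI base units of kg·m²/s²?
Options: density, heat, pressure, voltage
Checking the SI base units of each option:
  density (ρ = m/V): kg/m³  ✗
  heat (Q = mcΔT): kg·m²/s²  ✓ matches
  pressure (P = F/A): kg/(m·s²)  ✗
  voltage (V = IR): kg·m²/(s³·A)  ✗

Only heat has units kg·m²/s².

Answer: heat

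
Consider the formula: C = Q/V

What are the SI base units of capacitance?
Units of each symbol in C = Q/V:
  Q (charge, in coulombs): s·A
  V (voltage, in volts): kg·m²/(s³·A)  → in the denominator, contributes s³·A/(kg·m²)

Multiplying the contributions: [s·A] · [s³·A/(kg·m²)]
Adding exponents of each base unit: kg: -1, m: -2, s: 4, A: 2
SI base units of capacitance: s⁴·A²/(kg·m²)

Answer: s⁴·A²/(kg·m²)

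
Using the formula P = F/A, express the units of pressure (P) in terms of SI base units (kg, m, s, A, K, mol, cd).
Units of each symbol in P = F/A:
  F (force): kg·m/s²
  A (area): m²  → in the denominator, contributes 1/m²

Multiplying the contributions: [kg·m/s²] · [1/m²]
Adding exponents of each base unit: kg: 1, m: -1, s: -2
SI base units of pressure: kg/(m·s²)

Answer: kg/(m·s²)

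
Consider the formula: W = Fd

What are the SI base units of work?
Units of each symbol in W = Fd:
  F (force): kg·m/s²
  d (displacement): m

Multiplying the contributions: [kg·m/s²] · [m]
Adding exponents of each base unit: kg: 1, m: 2, s: -2
SI base units of work: kg·m²/s²

Answer: kg·m²/s²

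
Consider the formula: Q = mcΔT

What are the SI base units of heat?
Units of each symbol in Q = mcΔT:
  m (mass): kg
  c (specific heat capacity, in J/(kg·K)): m²/(s²·K)
  ΔT (temperature change): K

Multiplying the contributions: [kg] · [m²/(s²·K)] · [K]
Adding exponents of each base unit: kg: 1, m: 2, s: -2
SI base units of heat: kg·m²/s²

Answer: kg·m²/s²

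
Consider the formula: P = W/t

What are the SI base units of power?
Units of each symbol in P = W/t:
  W (work): kg·m²/s²
  t (time): s  → in the denominator, contributes 1/s

Multiplying the contributions: [kg·m²/s²] · [1/s]
Adding exponents of each base unit: kg: 1, m: 2, s: -3
SI base units of power: kg·m²/s³

Answer: kg·m²/s³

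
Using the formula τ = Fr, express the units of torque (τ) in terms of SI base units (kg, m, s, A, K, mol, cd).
Units of each symbol in τ = Fr:
  F (force): kg·m/s²
  r (lever arm): m

Multiplying the contributions: [kg·m/s²] · [m]
Adding exponents of each base unit: kg: 1, m: 2, s: -2
SI base units of torque: kg·m²/s²

Answer: kg·m²/s²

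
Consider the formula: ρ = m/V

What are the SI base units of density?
Units of each symbol in ρ = m/V:
  m (mass): kg
  V (volume): m³  → in the denominator, contributes 1/m³

Multiplying the contributions: [kg] · [1/m³]
Adding exponents of each base unit: kg: 1, m: -3
SI base units of density: kg/m³

Answer: kg/m³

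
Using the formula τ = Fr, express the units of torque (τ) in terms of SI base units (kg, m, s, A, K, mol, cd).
Units of each symbol in τ = Fr:
  F (force): kg·m/s²
  r (lever arm): m

Multiplying the contributions: [kg·m/s²] · [m]
Adding exponents of each base unit: kg: 1, m: 2, s: -2
SI base units of torque: kg·m²/s²

Answer: kg·m²/s²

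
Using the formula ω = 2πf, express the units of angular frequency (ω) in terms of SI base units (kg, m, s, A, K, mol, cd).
Units of each symbol in ω = 2πf:
  f (frequency): 1/s
  The factor 2π is dimensionless.

Multiplying the contributions: [1/s]
Adding exponents of each base unit: s: -1
SI base units of angular frequency: 1/s

Answer: 1/s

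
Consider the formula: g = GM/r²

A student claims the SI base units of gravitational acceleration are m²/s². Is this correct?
Units of each symbol in g = GM/r²:
  G (gravitational constant): m³/(kg·s²)
  M (mass): kg
  r (distance): m  → to the power 2 in the denominator, contributes 1/m²

Multiplying the contributions: [m³/(kg·s²)] · [kg] · [1/m²]
Adding exponents of each base unit: m: 1, s: -2
SI base units of gravitational acceleration: m/s²

The claimed units m²/s² (exponents m: 2, s: -2) do not match the derived units m/s² (exponents m: 1, s: -2), so the claim is incorrect.

Answer: No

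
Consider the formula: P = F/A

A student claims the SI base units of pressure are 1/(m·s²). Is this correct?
Units of each symbol in P = F/A:
  F (force): kg·m/s²
  A (area): m²  → in the denominator, contributes 1/m²

Multiplying the contributions: [kg·m/s²] · [1/m²]
Adding exponents of each base unit: kg: 1, m: -1, s: -2
SI base units of pressure: kg/(m·s²)

The claimed units 1/(m·s²) (exponents m: -1, s: -2) do not match the derived units kg/(m·s²) (exponents kg: 1, m: -1, s: -2), so the claim is incorrect.

Answer: No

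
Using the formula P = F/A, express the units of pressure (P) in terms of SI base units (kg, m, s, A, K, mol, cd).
Units of each symbol in P = F/A:
  F (force): kg·m/s²
  A (area): m²  → in the denominator, contributes 1/m²

Multiplying the contributions: [kg·m/s²] · [1/m²]
Adding exponents of each base unit: kg: 1, m: -1, s: -2
SI base units of pressure: kg/(m·s²)

Answer: kg/(m·s²)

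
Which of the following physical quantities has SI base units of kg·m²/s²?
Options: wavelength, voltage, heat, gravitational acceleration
Checking the SI base units of each option:
  wavelength (λ = v/f): m  ✗
  voltage (V = IR): kg·m²/(s³·A)  ✗
  heat (Q = mcΔT): kg·m²/s²  ✓ matches
  gravitational acceleration (g = GM/r²): m/s²  ✗

Only heat has units kg·m²/s².

Answer: heat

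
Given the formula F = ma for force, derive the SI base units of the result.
Units of each symbol in F = ma:
  m (mass): kg
  a (acceleration): m/s²

Multiplying the contributions: [kg] · [m/s²]
Adding exponents of each base unit: kg: 1, m: 1, s: -2
SI base units of force: kg·m/s²

Answer: kg·m/s²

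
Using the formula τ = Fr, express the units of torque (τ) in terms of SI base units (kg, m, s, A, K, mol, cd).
Units of each symbol in τ = Fr:
  F (force): kg·m/s²
  r (lever arm): m

Multiplying the contributions: [kg·m/s²] · [m]
Adding exponents of each base unit: kg: 1, m: 2, s: -2
SI base units of torque: kg·m²/s²

Answer: kg·m²/s²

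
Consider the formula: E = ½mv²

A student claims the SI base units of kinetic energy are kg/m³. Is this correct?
Units of each symbol in E = ½mv²:
  m (mass): kg
  v (speed): m/s  → to the power 2, contributes m²/s²
  The factor ½ is dimensionless.

Multiplying the contributions: [kg] · [m²/s²]
Adding exponents of each base unit: kg: 1, m: 2, s: -2
SI base units of kinetic energy: kg·m²/s²

The claimed units kg/m³ (exponents kg: 1, m: -3) do not match the derived units kg·m²/s² (exponents kg: 1, m: 2, s: -2), so the claim is incorrect.

Answer: No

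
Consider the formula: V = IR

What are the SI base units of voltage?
Units of each symbol in V = IR:
  I (current): A
  R (resistance, in ohms): kg·m²/(s³·A²)

Multiplying the contributions: [A] · [kg·m²/(s³·A²)]
Adding exponents of each base unit: kg: 1, m: 2, s: -3, A: -1
SI base units of voltage: kg·m²/(s³·A)

Answer: kg·m²/(s³·A)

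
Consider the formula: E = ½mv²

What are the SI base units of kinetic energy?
Units of each symbol in E = ½mv²:
  m (mass): kg
  v (speed): m/s  → to the power 2, contributes m²/s²
  The factor ½ is dimensionless.

Multiplying the contributions: [kg] · [m²/s²]
Adding exponents of each base unit: kg: 1, m: 2, s: -2
SI base units of kinetic energy: kg·m²/s²

Answer: kg·m²/s²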